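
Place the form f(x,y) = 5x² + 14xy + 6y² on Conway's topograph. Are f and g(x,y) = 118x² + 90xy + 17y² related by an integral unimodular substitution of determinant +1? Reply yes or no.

D₁ = 76, D₂ = 76
river cycle of f (length 6): (-3, 8, 1), (1, 8, -3), (-3, 4, 5), (5, 6, -2), (-2, 6, 5), (5, 4, -3)
river cycle of g (length 6): (1, 8, -3), (-3, 4, 5), (5, 6, -2), (-2, 6, 5), (5, 4, -3), (-3, 8, 1)
cycles coincide ⇒ equivalent

yes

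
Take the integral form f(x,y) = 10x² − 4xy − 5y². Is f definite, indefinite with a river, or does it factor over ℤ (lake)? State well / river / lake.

D = b²−4ac = (-4)² − 4·10·(-5) = 216
D > 0 non-square ⇒ indefinite ⇒ periodic river

river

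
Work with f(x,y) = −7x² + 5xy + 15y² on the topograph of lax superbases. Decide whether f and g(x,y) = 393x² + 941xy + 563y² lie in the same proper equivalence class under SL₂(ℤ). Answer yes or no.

D₁ = 445, D₂ = 445
river cycle of f (length 6): (-7, 19, 3), (3, 17, -13), (-13, 9, 7), (7, 19, -3), (-3, 17, 13), (13, 9, -7)
river cycle of g (length 6): (-7, 19, 3), (3, 17, -13), (-13, 9, 7), (7, 19, -3), (-3, 17, 13), (13, 9, -7)
cycles coincide ⇒ equivalent

yes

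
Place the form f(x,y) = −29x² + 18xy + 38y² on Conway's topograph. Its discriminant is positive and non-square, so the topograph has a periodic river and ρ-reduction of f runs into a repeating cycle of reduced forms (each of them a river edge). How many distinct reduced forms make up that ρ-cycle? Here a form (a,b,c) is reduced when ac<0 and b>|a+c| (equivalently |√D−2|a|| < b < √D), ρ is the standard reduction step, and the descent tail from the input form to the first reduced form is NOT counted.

D = 4732, ⌊√D⌋ = 68
river: ρ → (38,58,-9)
river: ρ → (-9,68,3)
river: ρ → (3,64,-53)
river: ρ → (-53,42,14)
river: ρ → (14,42,-53)
river: ρ → (-53,64,3)
river: ρ → (3,68,-9)
river: ρ → (-9,58,38)
river: ρ → (38,18,-29)
river: ρ → (-29,40,27)
river: ρ → (27,68,-1)
river: ρ → (-1,68,27)
river: ρ → (27,40,-29)
river: ρ → (-29,18,38)
ρ-cycle length = 14 (tail of 0 descent steps not counted)

14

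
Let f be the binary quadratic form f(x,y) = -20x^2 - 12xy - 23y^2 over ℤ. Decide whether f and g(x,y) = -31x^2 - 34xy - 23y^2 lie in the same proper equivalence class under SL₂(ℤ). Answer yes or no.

D₁ = -1696, D₂ = -1696
f is negative-definite; reduce −f:
−f: reduced (well bottom): (20,12,23) with a≤c, −a<b≤a
flip sign back: reduced form of f is (-20,-12,-23)
g is negative-definite; reduce −g:
−g: translate: b→-28 (≡34 mod 62), so (31,34,23)→(31,-28,20)
−g: flip: (31,-28,20)→(20,28,31)
−g: translate: b→-12 (≡28 mod 40), so (20,28,31)→(20,-12,23)
−g: reduced (well bottom): (20,-12,23) with a≤c, −a<b≤a
flip sign back: reduced form of g is (-20,12,-23)
reduced forms (-20, -12, -23) vs (-20, 12, -23) ⇒ inequivalent

no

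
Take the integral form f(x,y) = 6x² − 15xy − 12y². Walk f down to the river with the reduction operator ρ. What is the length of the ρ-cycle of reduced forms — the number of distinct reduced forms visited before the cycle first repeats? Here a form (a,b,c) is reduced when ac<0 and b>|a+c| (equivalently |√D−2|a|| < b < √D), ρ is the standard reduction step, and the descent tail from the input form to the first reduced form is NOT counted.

D = 513, ⌊√D⌋ = 22
descent: ρ → (-12,15,6)  [lands on river]
river: ρ → (6,21,-3)
river: ρ → (-3,21,6)
river: ρ → (6,15,-12)
river: ρ → (-12,9,9)
river: ρ → (9,9,-12)
ρ-cycle length = 6 (tail of 1 descent step not counted)

6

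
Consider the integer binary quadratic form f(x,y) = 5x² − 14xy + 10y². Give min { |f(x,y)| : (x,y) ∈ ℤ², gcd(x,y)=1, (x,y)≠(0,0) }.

translate: b→-4 (≡-14 mod 10), so (5,-14,10)→(5,-4,1)
flip: (5,-4,1)→(1,4,5)
translate: b→0 (≡4 mod 2), so (1,4,5)→(1,0,1)
reduced (well bottom): (1,0,1) with a≤c, −a<b≤a
well minimum = a = 1

1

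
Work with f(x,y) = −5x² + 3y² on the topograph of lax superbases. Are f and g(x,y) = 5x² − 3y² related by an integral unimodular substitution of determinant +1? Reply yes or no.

D₁ = 60, D₂ = 60
river cycle of f (length 2): (3, 6, -2), (-2, 6, 3)
river cycle of g (length 2): (-3, 6, 2), (2, 6, -3)
cycles differ ⇒ inequivalent

no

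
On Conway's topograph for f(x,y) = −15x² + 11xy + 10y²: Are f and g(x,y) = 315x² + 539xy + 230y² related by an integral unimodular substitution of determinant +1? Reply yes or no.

D₁ = 721, D₂ = 721
river cycle of f (length 36): (10, 9, -16), (-16, 23, 3), (3, 25, -8), (-8, 23, 6), (6, 25, -4), (-4, 23, 12), (12, 25, -2), (-2, 23, 24), (24, 25, -1), (-1, 25, 24), … (26 more)
river cycle of g (length 36): (6, 19, -15), (-15, 11, 10), (10, 9, -16), (-16, 23, 3), (3, 25, -8), (-8, 23, 6), (6, 25, -4), (-4, 23, 12), (12, 25, -2), (-2, 23, 24), … (26 more)
cycles coincide ⇒ equivalent

yes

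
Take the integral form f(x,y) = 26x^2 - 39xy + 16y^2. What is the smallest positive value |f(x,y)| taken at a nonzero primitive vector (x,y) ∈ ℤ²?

translate: b→13 (≡-39 mod 52), so (26,-39,16)→(26,13,3)
flip: (26,13,3)→(3,-13,26)
translate: b→-1 (≡-13 mod 6), so (3,-13,26)→(3,-1,12)
reduced (well bottom): (3,-1,12) with a≤c, −a<b≤a
well minimum = a = 3

3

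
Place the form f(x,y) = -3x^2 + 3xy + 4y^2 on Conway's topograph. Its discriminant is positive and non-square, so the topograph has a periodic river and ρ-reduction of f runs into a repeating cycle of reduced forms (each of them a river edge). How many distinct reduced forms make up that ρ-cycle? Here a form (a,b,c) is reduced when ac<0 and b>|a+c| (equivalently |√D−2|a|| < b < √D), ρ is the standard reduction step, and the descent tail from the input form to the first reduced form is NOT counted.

D = 57, ⌊√D⌋ = 7
river: ρ → (4,5,-2)
river: ρ → (-2,7,1)
river: ρ → (1,7,-2)
river: ρ → (-2,5,4)
river: ρ → (4,3,-3)
river: ρ → (-3,3,4)
ρ-cycle length = 6 (tail of 0 descent steps not counted)

6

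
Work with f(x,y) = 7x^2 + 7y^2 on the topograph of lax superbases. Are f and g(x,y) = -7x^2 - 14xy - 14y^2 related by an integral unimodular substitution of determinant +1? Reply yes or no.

D₁ = -196, D₂ = -196
f: reduced (well bottom): (7,0,7) with a≤c, −a<b≤a
g is negative-definite; reduce −g:
−g: translate: b→0 (≡14 mod 14), so (7,14,14)→(7,0,7)
−g: reduced (well bottom): (7,0,7) with a≤c, −a<b≤a
flip sign back: reduced form of g is (-7,0,-7)
reduced forms (7, 0, 7) vs (-7, 0, -7) ⇒ inequivalent

no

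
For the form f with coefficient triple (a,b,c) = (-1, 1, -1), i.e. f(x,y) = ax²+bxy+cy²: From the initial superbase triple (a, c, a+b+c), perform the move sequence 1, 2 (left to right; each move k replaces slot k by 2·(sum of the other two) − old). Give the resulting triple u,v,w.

start (-1,-1,-1) = (f(1,0),f(0,1),f(1,1))
replace slot 1: 2·((-1)+(-1)) − (-1) = -3 → (-3,-1,-1)
replace slot 2: 2·((-3)+(-1)) − (-1) = -7 → (-3,-7,-1)

-3,-7,-1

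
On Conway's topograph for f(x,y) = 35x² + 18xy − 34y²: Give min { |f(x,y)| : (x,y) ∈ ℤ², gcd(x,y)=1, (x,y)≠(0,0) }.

river: ρ → (-34,50,19)
river: ρ → (19,64,-13)
river: ρ → (-13,66,14)
river: ρ → (14,46,-53)
river: ρ → (-53,60,7)
river: ρ → (7,66,-26)
river: ρ → (-26,38,35)
river: ρ → (35,32,-29)
river: ρ → (-29,26,38)
river: ρ → (38,50,-17)
river: ρ → (-17,52,35)
river: ρ → (35,18,-34)
closes: descent 0, river 12
min |a| on river = 7

7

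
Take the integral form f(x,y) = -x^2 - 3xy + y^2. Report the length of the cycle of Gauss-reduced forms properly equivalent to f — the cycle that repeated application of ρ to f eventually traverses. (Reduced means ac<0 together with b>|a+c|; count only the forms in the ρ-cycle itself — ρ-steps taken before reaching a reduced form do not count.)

D = 13, ⌊√D⌋ = 3
descent: ρ → (1,3,-1)  [lands on river]
river: ρ → (-1,3,1)
ρ-cycle length = 2 (tail of 1 descent step not counted)

2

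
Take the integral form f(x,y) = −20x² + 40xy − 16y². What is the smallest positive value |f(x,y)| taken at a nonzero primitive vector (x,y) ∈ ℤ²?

descent: ρ → (-16,-8,4)
descent: ρ → (4,16,-4)  [lands on river]
river: ρ → (-4,16,4)
closes: descent 2, river 2
min |a| on river = 4

4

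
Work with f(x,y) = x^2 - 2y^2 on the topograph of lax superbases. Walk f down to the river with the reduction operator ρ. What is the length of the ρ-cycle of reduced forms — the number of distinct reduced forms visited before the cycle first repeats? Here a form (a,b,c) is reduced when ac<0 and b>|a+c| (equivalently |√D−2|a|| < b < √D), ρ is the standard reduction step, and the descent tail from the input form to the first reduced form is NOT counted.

D = 8, ⌊√D⌋ = 2
descent: ρ → (-2,0,1)
descent: ρ → (1,2,-1)  [lands on river]
river: ρ → (-1,2,1)
ρ-cycle length = 2 (tail of 2 descent steps not counted)

2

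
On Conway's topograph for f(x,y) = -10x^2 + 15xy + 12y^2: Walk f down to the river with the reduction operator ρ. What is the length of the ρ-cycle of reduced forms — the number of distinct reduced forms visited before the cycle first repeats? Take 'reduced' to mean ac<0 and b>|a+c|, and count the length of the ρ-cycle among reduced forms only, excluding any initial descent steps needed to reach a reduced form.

D = 705, ⌊√D⌋ = 26
river: ρ → (12,9,-13)
river: ρ → (-13,17,8)
river: ρ → (8,15,-15)
river: ρ → (-15,15,8)
river: ρ → (8,17,-13)
river: ρ → (-13,9,12)
river: ρ → (12,15,-10)
river: ρ → (-10,25,2)
river: ρ → (2,23,-22)
river: ρ → (-22,21,3)
river: ρ → (3,21,-22)
river: ρ → (-22,23,2)
river: ρ → (2,25,-10)
river: ρ → (-10,15,12)
ρ-cycle length = 14 (tail of 0 descent steps not counted)

14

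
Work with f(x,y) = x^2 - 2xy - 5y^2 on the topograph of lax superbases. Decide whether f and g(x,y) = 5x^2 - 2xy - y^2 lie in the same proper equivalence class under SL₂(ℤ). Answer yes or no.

D₁ = 24, D₂ = 24
river cycle of f (length 2): (1, 4, -2), (-2, 4, 1)
river cycle of g (length 2): (-1, 4, 2), (2, 4, -1)
cycles differ ⇒ inequivalent

no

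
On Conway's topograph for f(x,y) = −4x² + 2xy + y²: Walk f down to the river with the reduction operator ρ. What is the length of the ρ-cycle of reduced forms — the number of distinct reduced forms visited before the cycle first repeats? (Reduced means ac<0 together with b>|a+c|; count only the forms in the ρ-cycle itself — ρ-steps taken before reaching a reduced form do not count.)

D = 20, ⌊√D⌋ = 4
descent: ρ → (1,4,-1)  [lands on river]
river: ρ → (-1,4,1)
ρ-cycle length = 2 (tail of 1 descent step not counted)

2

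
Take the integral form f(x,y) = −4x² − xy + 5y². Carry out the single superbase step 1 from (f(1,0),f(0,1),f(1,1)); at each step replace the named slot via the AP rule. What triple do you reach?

start (-4,5,0) = (f(1,0),f(0,1),f(1,1))
replace slot 1: 2·(5+0) − (-4) = 14 → (14,5,0)

14,5,0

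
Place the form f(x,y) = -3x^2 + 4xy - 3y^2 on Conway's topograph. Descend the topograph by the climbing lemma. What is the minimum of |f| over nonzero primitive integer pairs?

translate: b→2 (≡-4 mod 6), so (3,-4,3)→(3,2,2)
flip: (3,2,2)→(2,-2,3)
translate: b→2 (≡-2 mod 4), so (2,-2,3)→(2,2,3)
reduced (well bottom): (2,2,3) with a≤c, −a<b≤a
well minimum |f| = |-2| = 2 (negative-definite)

2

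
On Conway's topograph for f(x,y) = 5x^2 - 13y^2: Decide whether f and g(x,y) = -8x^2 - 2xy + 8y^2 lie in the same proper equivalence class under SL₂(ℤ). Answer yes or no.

D₁ = 260, D₂ = 260
river cycle of f (length 10): (5, 10, -8), (-8, 6, 7), (7, 8, -7), (-7, 6, 8), (8, 10, -5), (-5, 10, 8), (8, 6, -7), (-7, 8, 7), (7, 6, -8), (-8, 10, 5)
river cycle of g (length 6): (8, 2, -8), (-8, 14, 2), (2, 14, -8), (-8, 2, 8), (8, 14, -2), (-2, 14, 8)
cycles differ ⇒ inequivalent

no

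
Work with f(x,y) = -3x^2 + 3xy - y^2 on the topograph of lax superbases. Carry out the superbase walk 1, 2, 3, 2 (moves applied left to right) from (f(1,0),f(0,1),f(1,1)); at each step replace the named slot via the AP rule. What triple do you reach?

start (-3,-1,-1) = (f(1,0),f(0,1),f(1,1))
replace slot 1: 2·((-1)+(-1)) − (-3) = -1 → (-1,-1,-1)
replace slot 2: 2·((-1)+(-1)) − (-1) = -3 → (-1,-3,-1)
replace slot 3: 2·((-1)+(-3)) − (-1) = -7 → (-1,-3,-7)
replace slot 2: 2·((-1)+(-7)) − (-3) = -13 → (-1,-13,-7)

-1,-13,-7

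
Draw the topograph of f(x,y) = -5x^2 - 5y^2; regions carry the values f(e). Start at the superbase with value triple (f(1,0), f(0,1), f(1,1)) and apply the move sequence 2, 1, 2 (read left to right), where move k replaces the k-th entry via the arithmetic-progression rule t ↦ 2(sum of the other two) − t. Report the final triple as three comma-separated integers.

start (-5,-5,-10) = (f(1,0),f(0,1),f(1,1))
replace slot 2: 2·((-5)+(-10)) − (-5) = -25 → (-5,-25,-10)
replace slot 1: 2·((-25)+(-10)) − (-5) = -65 → (-65,-25,-10)
replace slot 2: 2·((-65)+(-10)) − (-25) = -125 → (-65,-125,-10)

-65,-125,-10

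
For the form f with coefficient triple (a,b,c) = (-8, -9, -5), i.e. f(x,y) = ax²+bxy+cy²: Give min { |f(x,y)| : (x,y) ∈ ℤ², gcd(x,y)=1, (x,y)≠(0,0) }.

translate: b→-7 (≡9 mod 16), so (8,9,5)→(8,-7,4)
flip: (8,-7,4)→(4,7,8)
translate: b→-1 (≡7 mod 8), so (4,7,8)→(4,-1,5)
reduced (well bottom): (4,-1,5) with a≤c, −a<b≤a
well minimum |f| = |-4| = 4 (negative-definite)

4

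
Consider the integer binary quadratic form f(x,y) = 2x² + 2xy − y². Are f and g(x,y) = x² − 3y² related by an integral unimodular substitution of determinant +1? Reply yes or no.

D₁ = 12, D₂ = 12
river cycle of f (length 2): (-1, 2, 2), (2, 2, -1)
river cycle of g (length 2): (1, 2, -2), (-2, 2, 1)
cycles differ ⇒ inequivalent

no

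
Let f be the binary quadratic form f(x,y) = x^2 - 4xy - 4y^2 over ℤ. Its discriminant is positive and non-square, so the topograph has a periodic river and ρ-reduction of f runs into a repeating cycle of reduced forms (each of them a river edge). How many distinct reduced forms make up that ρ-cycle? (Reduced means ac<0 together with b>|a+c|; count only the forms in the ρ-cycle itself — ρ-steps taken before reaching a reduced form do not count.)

D = 32, ⌊√D⌋ = 5
descent: ρ → (-4,4,1)  [lands on river]
river: ρ → (1,4,-4)
ρ-cycle length = 2 (tail of 1 descent step not counted)

2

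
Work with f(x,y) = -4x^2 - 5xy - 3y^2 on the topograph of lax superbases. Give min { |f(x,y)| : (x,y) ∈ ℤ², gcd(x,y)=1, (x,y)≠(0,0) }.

translate: b→-3 (≡5 mod 8), so (4,5,3)→(4,-3,2)
flip: (4,-3,2)→(2,3,4)
translate: b→-1 (≡3 mod 4), so (2,3,4)→(2,-1,3)
reduced (well bottom): (2,-1,3) with a≤c, −a<b≤a
well minimum |f| = |-2| = 2 (negative-definite)

2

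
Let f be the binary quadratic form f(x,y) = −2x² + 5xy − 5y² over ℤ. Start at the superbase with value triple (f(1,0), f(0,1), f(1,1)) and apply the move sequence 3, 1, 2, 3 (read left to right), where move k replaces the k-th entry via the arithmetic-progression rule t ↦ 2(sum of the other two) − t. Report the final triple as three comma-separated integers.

start (-2,-5,-2) = (f(1,0),f(0,1),f(1,1))
replace slot 3: 2·((-2)+(-5)) − (-2) = -12 → (-2,-5,-12)
replace slot 1: 2·((-5)+(-12)) − (-2) = -32 → (-32,-5,-12)
replace slot 2: 2·((-32)+(-12)) − (-5) = -83 → (-32,-83,-12)
replace slot 3: 2·((-32)+(-83)) − (-12) = -218 → (-32,-83,-218)

-32,-83,-218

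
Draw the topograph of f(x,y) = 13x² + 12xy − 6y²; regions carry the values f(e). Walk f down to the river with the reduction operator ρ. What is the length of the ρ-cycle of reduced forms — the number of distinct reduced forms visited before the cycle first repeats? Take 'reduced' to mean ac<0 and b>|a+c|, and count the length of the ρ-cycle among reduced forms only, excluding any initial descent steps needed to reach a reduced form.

D = 456, ⌊√D⌋ = 21
river: ρ → (-6,12,13)
river: ρ → (13,14,-5)
river: ρ → (-5,16,10)
river: ρ → (10,4,-11)
river: ρ → (-11,18,3)
river: ρ → (3,18,-11)
river: ρ → (-11,4,10)
river: ρ → (10,16,-5)
river: ρ → (-5,14,13)
river: ρ → (13,12,-6)
ρ-cycle length = 10 (tail of 0 descent steps not counted)

10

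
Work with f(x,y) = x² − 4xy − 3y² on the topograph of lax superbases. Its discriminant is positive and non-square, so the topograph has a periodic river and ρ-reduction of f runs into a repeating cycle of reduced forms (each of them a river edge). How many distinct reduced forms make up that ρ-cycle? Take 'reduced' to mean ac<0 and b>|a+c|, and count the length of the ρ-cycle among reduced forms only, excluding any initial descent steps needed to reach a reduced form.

D = 28, ⌊√D⌋ = 5
descent: ρ → (-3,4,1)  [lands on river]
river: ρ → (1,4,-3)
river: ρ → (-3,2,2)
river: ρ → (2,2,-3)
ρ-cycle length = 4 (tail of 1 descent step not counted)

4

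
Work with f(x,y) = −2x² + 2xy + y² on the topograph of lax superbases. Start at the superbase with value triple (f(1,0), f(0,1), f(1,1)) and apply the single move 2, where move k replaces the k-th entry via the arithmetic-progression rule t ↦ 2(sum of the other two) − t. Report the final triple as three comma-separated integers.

start (-2,1,1) = (f(1,0),f(0,1),f(1,1))
replace slot 2: 2·((-2)+1) − 1 = -3 → (-2,-3,1)

-2,-3,1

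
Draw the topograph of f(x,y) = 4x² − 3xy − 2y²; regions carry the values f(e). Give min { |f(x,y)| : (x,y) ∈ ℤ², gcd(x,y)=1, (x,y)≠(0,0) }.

descent: ρ → (-2,3,4)  [lands on river]
river: ρ → (4,5,-1)
river: ρ → (-1,5,4)
river: ρ → (4,3,-2)
river: ρ → (-2,5,2)
river: ρ → (2,3,-4)
river: ρ → (-4,5,1)
river: ρ → (1,5,-4)
river: ρ → (-4,3,2)
river: ρ → (2,5,-2)
closes: descent 1, river 10
min |a| on river = 1

1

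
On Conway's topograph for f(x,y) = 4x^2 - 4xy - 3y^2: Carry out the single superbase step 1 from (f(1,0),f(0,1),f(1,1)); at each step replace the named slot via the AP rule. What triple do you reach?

start (4,-3,-3) = (f(1,0),f(0,1),f(1,1))
replace slot 1: 2·((-3)+(-3)) − 4 = -16 → (-16,-3,-3)

-16,-3,-3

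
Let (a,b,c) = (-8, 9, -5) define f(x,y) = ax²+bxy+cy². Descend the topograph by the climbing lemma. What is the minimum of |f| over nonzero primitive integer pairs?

translate: b→7 (≡-9 mod 16), so (8,-9,5)→(8,7,4)
flip: (8,7,4)→(4,-7,8)
translate: b→1 (≡-7 mod 8), so (4,-7,8)→(4,1,5)
reduced (well bottom): (4,1,5) with a≤c, −a<b≤a
well minimum |f| = |-4| = 4 (negative-definite)

4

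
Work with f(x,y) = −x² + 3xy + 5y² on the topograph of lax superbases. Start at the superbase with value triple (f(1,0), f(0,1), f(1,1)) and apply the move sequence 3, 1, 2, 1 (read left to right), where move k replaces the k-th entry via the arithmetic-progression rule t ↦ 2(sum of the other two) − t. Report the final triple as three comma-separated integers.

start (-1,5,7) = (f(1,0),f(0,1),f(1,1))
replace slot 3: 2·((-1)+5) − 7 = 1 → (-1,5,1)
replace slot 1: 2·(5+1) − (-1) = 13 → (13,5,1)
replace slot 2: 2·(13+1) − 5 = 23 → (13,23,1)
replace slot 1: 2·(23+1) − 13 = 35 → (35,23,1)

35,23,1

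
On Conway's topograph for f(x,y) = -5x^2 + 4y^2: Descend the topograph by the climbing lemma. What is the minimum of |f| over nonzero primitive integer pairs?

descent: ρ → (4,8,-1)  [lands on river]
river: ρ → (-1,8,4)
closes: descent 1, river 2
min |a| on river = 1

1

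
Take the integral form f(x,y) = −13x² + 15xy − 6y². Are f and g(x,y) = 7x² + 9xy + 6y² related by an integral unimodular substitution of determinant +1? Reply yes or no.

D₁ = -87, D₂ = -87
f is negative-definite; reduce −f:
−f: translate: b→11 (≡-15 mod 26), so (13,-15,6)→(13,11,4)
−f: flip: (13,11,4)→(4,-11,13)
−f: translate: b→-3 (≡-11 mod 8), so (4,-11,13)→(4,-3,6)
−f: reduced (well bottom): (4,-3,6) with a≤c, −a<b≤a
flip sign back: reduced form of f is (-4,3,-6)
g: translate: b→-5 (≡9 mod 14), so (7,9,6)→(7,-5,4)
g: flip: (7,-5,4)→(4,5,7)
g: translate: b→-3 (≡5 mod 8), so (4,5,7)→(4,-3,6)
g: reduced (well bottom): (4,-3,6) with a≤c, −a<b≤a
reduced forms (-4, 3, -6) vs (4, -3, 6) ⇒ inequivalent

no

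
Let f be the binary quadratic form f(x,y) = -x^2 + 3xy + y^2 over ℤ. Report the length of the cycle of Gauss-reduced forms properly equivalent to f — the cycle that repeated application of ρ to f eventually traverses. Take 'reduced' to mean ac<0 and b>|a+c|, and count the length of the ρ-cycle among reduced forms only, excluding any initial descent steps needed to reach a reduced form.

D = 13, ⌊√D⌋ = 3
river: ρ → (1,3,-1)
river: ρ → (-1,3,1)
ρ-cycle length = 2 (tail of 0 descent steps not counted)

2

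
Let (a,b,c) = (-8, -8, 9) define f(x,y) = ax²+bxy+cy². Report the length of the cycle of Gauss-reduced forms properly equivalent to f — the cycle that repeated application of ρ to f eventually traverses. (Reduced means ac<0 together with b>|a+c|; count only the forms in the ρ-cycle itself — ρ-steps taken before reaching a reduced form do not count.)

D = 352, ⌊√D⌋ = 18
descent: ρ → (9,8,-8)  [lands on river]
river: ρ → (-8,8,9)
river: ρ → (9,10,-7)
river: ρ → (-7,18,1)
river: ρ → (1,18,-7)
river: ρ → (-7,10,9)
ρ-cycle length = 6 (tail of 1 descent step not counted)

6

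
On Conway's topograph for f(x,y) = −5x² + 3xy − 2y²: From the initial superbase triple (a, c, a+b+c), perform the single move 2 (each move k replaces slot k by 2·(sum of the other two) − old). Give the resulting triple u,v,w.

start (-5,-2,-4) = (f(1,0),f(0,1),f(1,1))
replace slot 2: 2·((-5)+(-4)) − (-2) = -16 → (-5,-16,-4)

-5,-16,-4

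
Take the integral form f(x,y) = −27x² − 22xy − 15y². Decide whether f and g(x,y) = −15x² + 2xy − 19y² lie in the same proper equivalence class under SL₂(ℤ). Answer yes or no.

D₁ = -1136, D₂ = -1136
f is negative-definite; reduce −f:
−f: flip: (27,22,15)→(15,-22,27)
−f: translate: b→8 (≡-22 mod 30), so (15,-22,27)→(15,8,20)
−f: reduced (well bottom): (15,8,20) with a≤c, −a<b≤a
flip sign back: reduced form of f is (-15,-8,-20)
g is negative-definite; reduce −g:
−g: reduced (well bottom): (15,-2,19) with a≤c, −a<b≤a
flip sign back: reduced form of g is (-15,2,-19)
reduced forms (-15, -8, -20) vs (-15, 2, -19) ⇒ inequivalent

no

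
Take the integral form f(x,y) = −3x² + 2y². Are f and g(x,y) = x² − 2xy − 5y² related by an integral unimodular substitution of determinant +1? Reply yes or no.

D₁ = 24, D₂ = 24
river cycle of f (length 2): (2, 4, -1), (-1, 4, 2)
river cycle of g (length 2): (1, 4, -2), (-2, 4, 1)
cycles differ ⇒ inequivalent

no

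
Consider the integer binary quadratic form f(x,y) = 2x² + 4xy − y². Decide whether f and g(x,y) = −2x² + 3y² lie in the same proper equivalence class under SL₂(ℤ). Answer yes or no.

D₁ = 24, D₂ = 24
river cycle of f (length 2): (-1, 4, 2), (2, 4, -1)
river cycle of g (length 2): (-2, 4, 1), (1, 4, -2)
cycles differ ⇒ inequivalent

no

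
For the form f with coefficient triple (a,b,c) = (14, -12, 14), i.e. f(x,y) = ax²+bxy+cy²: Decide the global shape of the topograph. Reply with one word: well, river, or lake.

D = b²−4ac = (-12)² − 4·14·14 = -640
D < 0 ⇒ definite ⇒ every region one sign ⇒ single well

well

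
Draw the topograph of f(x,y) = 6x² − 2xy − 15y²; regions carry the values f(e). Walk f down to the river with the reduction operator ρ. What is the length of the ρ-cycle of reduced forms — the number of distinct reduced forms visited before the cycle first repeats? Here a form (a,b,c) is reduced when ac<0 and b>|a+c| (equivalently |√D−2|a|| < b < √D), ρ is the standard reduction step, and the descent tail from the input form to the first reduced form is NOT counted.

D = 364, ⌊√D⌋ = 19
descent: ρ → (-15,2,6)
descent: ρ → (6,10,-11)  [lands on river]
river: ρ → (-11,12,5)
river: ρ → (5,18,-2)
river: ρ → (-2,18,5)
river: ρ → (5,12,-11)
river: ρ → (-11,10,6)
river: ρ → (6,14,-7)
river: ρ → (-7,14,6)
ρ-cycle length = 8 (tail of 2 descent steps not counted)

8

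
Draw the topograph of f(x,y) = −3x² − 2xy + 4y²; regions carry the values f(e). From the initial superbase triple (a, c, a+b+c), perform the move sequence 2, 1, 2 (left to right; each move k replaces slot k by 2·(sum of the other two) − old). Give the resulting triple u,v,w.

start (-3,4,-1) = (f(1,0),f(0,1),f(1,1))
replace slot 2: 2·((-3)+(-1)) − 4 = -12 → (-3,-12,-1)
replace slot 1: 2·((-12)+(-1)) − (-3) = -23 → (-23,-12,-1)
replace slot 2: 2·((-23)+(-1)) − (-12) = -36 → (-23,-36,-1)

-23,-36,-1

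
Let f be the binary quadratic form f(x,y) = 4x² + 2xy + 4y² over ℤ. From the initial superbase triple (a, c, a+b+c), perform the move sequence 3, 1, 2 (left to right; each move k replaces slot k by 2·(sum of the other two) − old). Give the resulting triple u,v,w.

start (4,4,10) = (f(1,0),f(0,1),f(1,1))
replace slot 3: 2·(4+4) − 10 = 6 → (4,4,6)
replace slot 1: 2·(4+6) − 4 = 16 → (16,4,6)
replace slot 2: 2·(16+6) − 4 = 40 → (16,40,6)

16,40,6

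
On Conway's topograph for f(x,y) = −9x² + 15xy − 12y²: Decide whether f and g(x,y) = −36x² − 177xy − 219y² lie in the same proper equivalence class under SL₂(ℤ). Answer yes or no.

D₁ = -207, D₂ = -207
f is negative-definite; reduce −f:
−f: translate: b→3 (≡-15 mod 18), so (9,-15,12)→(9,3,6)
−f: flip: (9,3,6)→(6,-3,9)
−f: reduced (well bottom): (6,-3,9) with a≤c, −a<b≤a
flip sign back: reduced form of f is (-6,3,-9)
g is negative-definite; reduce −g:
−g: translate: b→33 (≡177 mod 72), so (36,177,219)→(36,33,9)
−g: flip: (36,33,9)→(9,-33,36)
−g: translate: b→3 (≡-33 mod 18), so (9,-33,36)→(9,3,6)
−g: flip: (9,3,6)→(6,-3,9)
−g: reduced (well bottom): (6,-3,9) with a≤c, −a<b≤a
flip sign back: reduced form of g is (-6,3,-9)
reduced forms (-6, 3, -9) vs (-6, 3, -9) ⇒ equivalent

yes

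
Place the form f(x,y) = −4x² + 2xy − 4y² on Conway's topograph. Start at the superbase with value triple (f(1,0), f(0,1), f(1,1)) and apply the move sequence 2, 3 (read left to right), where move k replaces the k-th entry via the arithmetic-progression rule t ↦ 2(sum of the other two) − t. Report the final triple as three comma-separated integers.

start (-4,-4,-6) = (f(1,0),f(0,1),f(1,1))
replace slot 2: 2·((-4)+(-6)) − (-4) = -16 → (-4,-16,-6)
replace slot 3: 2·((-4)+(-16)) − (-6) = -34 → (-4,-16,-34)

-4,-16,-34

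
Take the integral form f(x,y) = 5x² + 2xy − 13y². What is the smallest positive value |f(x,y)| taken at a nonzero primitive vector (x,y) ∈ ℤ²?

descent: ρ → (-13,-2,5)
descent: ρ → (5,12,-6)  [lands on river]
river: ρ → (-6,12,5)
river: ρ → (5,8,-10)
river: ρ → (-10,12,3)
river: ρ → (3,12,-10)
river: ρ → (-10,8,5)
closes: descent 2, river 6
min |a| on river = 3

3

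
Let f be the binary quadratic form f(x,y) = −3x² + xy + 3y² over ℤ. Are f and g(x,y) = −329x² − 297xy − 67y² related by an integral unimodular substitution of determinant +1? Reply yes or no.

D₁ = 37, D₂ = 37
river cycle of f (length 6): (3, 5, -1), (-1, 5, 3), (3, 1, -3), (-3, 5, 1), (1, 5, -3), (-3, 1, 3)
river cycle of g (length 6): (-3, 1, 3), (3, 5, -1), (-1, 5, 3), (3, 1, -3), (-3, 5, 1), (1, 5, -3)
cycles coincide ⇒ equivalent

yes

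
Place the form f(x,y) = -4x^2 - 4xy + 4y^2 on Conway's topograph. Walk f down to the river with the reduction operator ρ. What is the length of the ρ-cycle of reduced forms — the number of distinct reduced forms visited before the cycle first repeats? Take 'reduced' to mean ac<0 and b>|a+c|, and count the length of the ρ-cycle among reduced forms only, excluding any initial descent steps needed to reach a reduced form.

D = 80, ⌊√D⌋ = 8
descent: ρ → (4,4,-4)  [lands on river]
river: ρ → (-4,4,4)
ρ-cycle length = 2 (tail of 1 descent step not counted)

2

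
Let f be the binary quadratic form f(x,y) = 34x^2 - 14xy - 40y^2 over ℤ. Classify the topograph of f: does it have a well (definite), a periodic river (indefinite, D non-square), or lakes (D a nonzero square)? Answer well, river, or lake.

D = b²−4ac = (-14)² − 4·34·(-40) = 5636
D > 0 non-square ⇒ indefinite ⇒ periodic river

river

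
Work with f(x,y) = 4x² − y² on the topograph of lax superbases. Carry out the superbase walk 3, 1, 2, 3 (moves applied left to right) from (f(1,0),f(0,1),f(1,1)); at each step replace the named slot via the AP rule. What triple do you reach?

start (4,-1,3) = (f(1,0),f(0,1),f(1,1))
replace slot 3: 2·(4+(-1)) − 3 = 3 → (4,-1,3)
replace slot 1: 2·((-1)+3) − 4 = 0 → (0,-1,3)
replace slot 2: 2·(0+3) − (-1) = 7 → (0,7,3)
replace slot 3: 2·(0+7) − 3 = 11 → (0,7,11)

0,7,11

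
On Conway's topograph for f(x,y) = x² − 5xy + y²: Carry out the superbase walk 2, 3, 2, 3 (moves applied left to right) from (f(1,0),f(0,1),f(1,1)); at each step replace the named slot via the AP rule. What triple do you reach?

start (1,1,-3) = (f(1,0),f(0,1),f(1,1))
replace slot 2: 2·(1+(-3)) − 1 = -5 → (1,-5,-3)
replace slot 3: 2·(1+(-5)) − (-3) = -5 → (1,-5,-5)
replace slot 2: 2·(1+(-5)) − (-5) = -3 → (1,-3,-5)
replace slot 3: 2·(1+(-3)) − (-5) = 1 → (1,-3,1)

1,-3,1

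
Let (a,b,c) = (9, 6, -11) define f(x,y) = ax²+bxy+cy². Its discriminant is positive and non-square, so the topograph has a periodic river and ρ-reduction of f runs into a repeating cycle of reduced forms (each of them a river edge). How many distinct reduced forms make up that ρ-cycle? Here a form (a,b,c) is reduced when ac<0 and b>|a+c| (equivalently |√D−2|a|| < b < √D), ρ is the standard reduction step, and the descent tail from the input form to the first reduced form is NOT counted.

D = 432, ⌊√D⌋ = 20
river: ρ → (-11,16,4)
river: ρ → (4,16,-11)
river: ρ → (-11,6,9)
river: ρ → (9,12,-8)
river: ρ → (-8,20,1)
river: ρ → (1,20,-8)
river: ρ → (-8,12,9)
river: ρ → (9,6,-11)
ρ-cycle length = 8 (tail of 0 descent steps not counted)

8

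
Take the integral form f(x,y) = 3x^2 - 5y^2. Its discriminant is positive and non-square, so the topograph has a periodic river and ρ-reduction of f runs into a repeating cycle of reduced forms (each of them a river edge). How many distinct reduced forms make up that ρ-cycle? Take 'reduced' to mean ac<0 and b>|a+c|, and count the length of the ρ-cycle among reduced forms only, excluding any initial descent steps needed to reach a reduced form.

D = 60, ⌊√D⌋ = 7
descent: ρ → (-5,0,3)
descent: ρ → (3,6,-2)  [lands on river]
river: ρ → (-2,6,3)
ρ-cycle length = 2 (tail of 2 descent steps not counted)

2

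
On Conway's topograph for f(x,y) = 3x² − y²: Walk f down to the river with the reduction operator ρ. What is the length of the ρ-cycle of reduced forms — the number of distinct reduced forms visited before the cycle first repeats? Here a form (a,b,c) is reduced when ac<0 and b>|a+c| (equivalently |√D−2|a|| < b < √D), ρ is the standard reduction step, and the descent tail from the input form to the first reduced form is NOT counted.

D = 12, ⌊√D⌋ = 3
descent: ρ → (-1,2,2)  [lands on river]
river: ρ → (2,2,-1)
ρ-cycle length = 2 (tail of 1 descent step not counted)

2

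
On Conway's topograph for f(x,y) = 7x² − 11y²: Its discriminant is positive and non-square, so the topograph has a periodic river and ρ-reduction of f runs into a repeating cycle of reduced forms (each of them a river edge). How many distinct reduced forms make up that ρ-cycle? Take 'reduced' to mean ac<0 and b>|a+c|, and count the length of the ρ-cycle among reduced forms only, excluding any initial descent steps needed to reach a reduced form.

D = 308, ⌊√D⌋ = 17
descent: ρ → (-11,0,7)
descent: ρ → (7,14,-4)  [lands on river]
river: ρ → (-4,10,13)
river: ρ → (13,16,-1)
river: ρ → (-1,16,13)
river: ρ → (13,10,-4)
river: ρ → (-4,14,7)
ρ-cycle length = 6 (tail of 2 descent steps not counted)

6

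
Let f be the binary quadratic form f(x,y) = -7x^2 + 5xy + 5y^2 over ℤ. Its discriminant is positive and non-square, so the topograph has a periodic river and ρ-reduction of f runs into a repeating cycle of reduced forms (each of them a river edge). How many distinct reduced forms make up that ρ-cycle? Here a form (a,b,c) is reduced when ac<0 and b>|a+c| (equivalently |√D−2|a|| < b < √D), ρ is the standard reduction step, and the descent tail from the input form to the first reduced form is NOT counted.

D = 165, ⌊√D⌋ = 12
river: ρ → (5,5,-7)
river: ρ → (-7,9,3)
river: ρ → (3,9,-7)
river: ρ → (-7,5,5)
ρ-cycle length = 4 (tail of 0 descent steps not counted)

4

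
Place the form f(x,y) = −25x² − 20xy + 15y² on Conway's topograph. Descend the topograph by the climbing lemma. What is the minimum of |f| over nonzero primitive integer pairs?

descent: ρ → (15,20,-25)  [lands on river]
river: ρ → (-25,30,10)
river: ρ → (10,30,-25)
river: ρ → (-25,20,15)
river: ρ → (15,40,-5)
river: ρ → (-5,40,15)
closes: descent 1, river 6
min |a| on river = 5

5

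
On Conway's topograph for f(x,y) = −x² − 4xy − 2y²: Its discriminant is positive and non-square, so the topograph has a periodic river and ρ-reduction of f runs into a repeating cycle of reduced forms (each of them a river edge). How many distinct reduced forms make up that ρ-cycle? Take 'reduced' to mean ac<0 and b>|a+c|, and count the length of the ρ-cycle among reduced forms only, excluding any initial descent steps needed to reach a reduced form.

D = 8, ⌊√D⌋ = 2
descent: ρ → (-2,0,1)
descent: ρ → (1,2,-1)  [lands on river]
river: ρ → (-1,2,1)
ρ-cycle length = 2 (tail of 2 descent steps not counted)

2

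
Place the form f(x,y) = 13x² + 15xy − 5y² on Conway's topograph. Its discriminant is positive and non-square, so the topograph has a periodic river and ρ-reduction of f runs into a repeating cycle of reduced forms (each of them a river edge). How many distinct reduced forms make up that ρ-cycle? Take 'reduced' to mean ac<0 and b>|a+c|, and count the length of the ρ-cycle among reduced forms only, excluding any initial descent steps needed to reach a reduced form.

D = 485, ⌊√D⌋ = 22
river: ρ → (-5,15,13)
river: ρ → (13,11,-7)
river: ρ → (-7,17,7)
river: ρ → (7,11,-13)
river: ρ → (-13,15,5)
river: ρ → (5,15,-13)
river: ρ → (-13,11,7)
river: ρ → (7,17,-7)
river: ρ → (-7,11,13)
river: ρ → (13,15,-5)
ρ-cycle length = 10 (tail of 0 descent steps not counted)

10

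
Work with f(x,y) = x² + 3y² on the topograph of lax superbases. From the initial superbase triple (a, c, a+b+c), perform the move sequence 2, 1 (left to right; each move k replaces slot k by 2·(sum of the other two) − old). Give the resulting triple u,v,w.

start (1,3,4) = (f(1,0),f(0,1),f(1,1))
replace slot 2: 2·(1+4) − 3 = 7 → (1,7,4)
replace slot 1: 2·(7+4) − 1 = 21 → (21,7,4)

21,7,4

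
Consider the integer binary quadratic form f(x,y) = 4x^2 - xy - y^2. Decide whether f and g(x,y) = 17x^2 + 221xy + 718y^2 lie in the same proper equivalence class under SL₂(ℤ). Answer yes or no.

D₁ = 17, D₂ = 17
river cycle of f (length 6): (-1, 3, 2), (2, 1, -2), (-2, 3, 1), (1, 3, -2), (-2, 1, 2), (2, 3, -1)
river cycle of g (length 6): (-1, 3, 2), (2, 1, -2), (-2, 3, 1), (1, 3, -2), (-2, 1, 2), (2, 3, -1)
cycles coincide ⇒ equivalent

yes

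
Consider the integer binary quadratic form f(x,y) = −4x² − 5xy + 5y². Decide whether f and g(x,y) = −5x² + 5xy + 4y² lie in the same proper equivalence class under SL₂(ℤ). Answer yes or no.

D₁ = 105, D₂ = 105
river cycle of f (length 6): (5, 5, -4), (-4, 3, 6), (6, 9, -1), (-1, 9, 6), (6, 3, -4), (-4, 5, 5)
river cycle of g (length 6): (4, 3, -6), (-6, 9, 1), (1, 9, -6), (-6, 3, 4), (4, 5, -5), (-5, 5, 4)
cycles differ ⇒ inequivalent

no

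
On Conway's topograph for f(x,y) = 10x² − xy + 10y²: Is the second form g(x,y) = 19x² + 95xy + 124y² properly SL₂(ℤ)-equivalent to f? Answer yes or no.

D₁ = -399, D₂ = -399
f: flip: (10,-1,10)→(10,1,10)
f: reduced (well bottom): (10,1,10) with a≤c, −a<b≤a
g: translate: b→19 (≡95 mod 38), so (19,95,124)→(19,19,10)
g: flip: (19,19,10)→(10,-19,19)
g: translate: b→1 (≡-19 mod 20), so (10,-19,19)→(10,1,10)
g: reduced (well bottom): (10,1,10) with a≤c, −a<b≤a
reduced forms (10, 1, 10) vs (10, 1, 10) ⇒ equivalent

yes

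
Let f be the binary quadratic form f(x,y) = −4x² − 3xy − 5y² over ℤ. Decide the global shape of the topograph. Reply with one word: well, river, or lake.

D = b²−4ac = (-3)² − 4·(-4)·(-5) = -71
D < 0 ⇒ definite ⇒ every region one sign ⇒ single well

well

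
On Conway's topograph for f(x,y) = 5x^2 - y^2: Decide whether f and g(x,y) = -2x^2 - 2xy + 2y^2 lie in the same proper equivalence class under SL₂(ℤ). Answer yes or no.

D₁ = 20, D₂ = 20
river cycle of f (length 2): (-1, 4, 1), (1, 4, -1)
river cycle of g (length 2): (2, 2, -2), (-2, 2, 2)
cycles differ ⇒ inequivalent

no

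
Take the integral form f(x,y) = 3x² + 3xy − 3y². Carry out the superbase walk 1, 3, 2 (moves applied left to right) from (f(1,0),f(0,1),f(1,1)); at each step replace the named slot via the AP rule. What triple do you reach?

start (3,-3,3) = (f(1,0),f(0,1),f(1,1))
replace slot 1: 2·((-3)+3) − 3 = -3 → (-3,-3,3)
replace slot 3: 2·((-3)+(-3)) − 3 = -15 → (-3,-3,-15)
replace slot 2: 2·((-3)+(-15)) − (-3) = -33 → (-3,-33,-15)

-3,-33,-15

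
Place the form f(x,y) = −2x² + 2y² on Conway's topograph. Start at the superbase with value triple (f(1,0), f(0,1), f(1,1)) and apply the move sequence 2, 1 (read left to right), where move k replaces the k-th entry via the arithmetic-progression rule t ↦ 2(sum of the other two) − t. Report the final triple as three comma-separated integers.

start (-2,2,0) = (f(1,0),f(0,1),f(1,1))
replace slot 2: 2·((-2)+0) − 2 = -6 → (-2,-6,0)
replace slot 1: 2·((-6)+0) − (-2) = -10 → (-10,-6,0)

-10,-6,0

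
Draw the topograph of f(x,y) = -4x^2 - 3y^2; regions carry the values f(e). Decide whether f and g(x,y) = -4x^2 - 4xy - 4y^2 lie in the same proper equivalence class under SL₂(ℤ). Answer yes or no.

D₁ = -48, D₂ = -48
f is negative-definite; reduce −f:
−f: flip: (4,0,3)→(3,0,4)
−f: reduced (well bottom): (3,0,4) with a≤c, −a<b≤a
flip sign back: reduced form of f is (-3,0,-4)
g is negative-definite; reduce −g:
−g: reduced (well bottom): (4,4,4) with a≤c, −a<b≤a
flip sign back: reduced form of g is (-4,-4,-4)
reduced forms (-3, 0, -4) vs (-4, -4, -4) ⇒ inequivalent

no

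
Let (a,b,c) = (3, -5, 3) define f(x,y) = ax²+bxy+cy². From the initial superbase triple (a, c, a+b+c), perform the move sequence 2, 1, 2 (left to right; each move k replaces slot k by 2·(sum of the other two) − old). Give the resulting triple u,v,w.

start (3,3,1) = (f(1,0),f(0,1),f(1,1))
replace slot 2: 2·(3+1) − 3 = 5 → (3,5,1)
replace slot 1: 2·(5+1) − 3 = 9 → (9,5,1)
replace slot 2: 2·(9+1) − 5 = 15 → (9,15,1)

9,15,1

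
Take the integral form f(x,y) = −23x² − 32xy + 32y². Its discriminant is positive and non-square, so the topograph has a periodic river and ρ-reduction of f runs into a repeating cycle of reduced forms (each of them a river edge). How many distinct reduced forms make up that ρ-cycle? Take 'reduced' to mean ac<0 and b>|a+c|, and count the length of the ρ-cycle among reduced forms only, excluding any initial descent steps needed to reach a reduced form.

D = 3968, ⌊√D⌋ = 62
descent: ρ → (32,32,-23)  [lands on river]
river: ρ → (-23,60,4)
river: ρ → (4,60,-23)
river: ρ → (-23,32,32)
ρ-cycle length = 4 (tail of 1 descent step not counted)

4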